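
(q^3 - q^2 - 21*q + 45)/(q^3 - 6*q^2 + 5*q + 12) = (q^2 + 2*q - 15)/(q^2 - 3*q - 4)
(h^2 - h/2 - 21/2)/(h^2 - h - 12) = (h - 7/2)/(h - 4)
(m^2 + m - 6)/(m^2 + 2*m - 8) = (m + 3)/(m + 4)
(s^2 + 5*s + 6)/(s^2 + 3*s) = (s + 2)/s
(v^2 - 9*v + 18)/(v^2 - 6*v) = (v - 3)/v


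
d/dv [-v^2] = -2*v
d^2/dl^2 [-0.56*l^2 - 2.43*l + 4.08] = -1.12000000000000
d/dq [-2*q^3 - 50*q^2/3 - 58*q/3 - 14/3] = -6*q^2 - 100*q/3 - 58/3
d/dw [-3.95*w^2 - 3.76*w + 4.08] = -7.9*w - 3.76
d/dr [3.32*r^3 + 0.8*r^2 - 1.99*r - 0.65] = 9.96*r^2 + 1.6*r - 1.99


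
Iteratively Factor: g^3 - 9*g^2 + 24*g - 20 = (g - 2)*(g^2 - 7*g + 10) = (g - 5)*(g - 2)*(g - 2)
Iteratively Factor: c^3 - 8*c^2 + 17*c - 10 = (c - 2)*(c^2 - 6*c + 5) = (c - 2)*(c - 1)*(c - 5)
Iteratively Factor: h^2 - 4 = (h + 2)*(h - 2)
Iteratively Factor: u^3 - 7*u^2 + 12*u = (u - 3)*(u^2 - 4*u) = u*(u - 3)*(u - 4)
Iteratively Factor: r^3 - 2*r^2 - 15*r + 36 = (r - 3)*(r^2 + r - 12) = (r - 3)^2*(r + 4)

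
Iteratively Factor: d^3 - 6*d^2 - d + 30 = (d - 5)*(d^2 - d - 6) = (d - 5)*(d - 3)*(d + 2)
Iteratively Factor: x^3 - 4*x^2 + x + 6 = (x + 1)*(x^2 - 5*x + 6) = (x - 3)*(x + 1)*(x - 2)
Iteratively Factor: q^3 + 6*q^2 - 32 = (q + 4)*(q^2 + 2*q - 8) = (q + 4)^2*(q - 2)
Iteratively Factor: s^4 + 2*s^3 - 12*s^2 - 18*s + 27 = (s - 1)*(s^3 + 3*s^2 - 9*s - 27) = (s - 1)*(s + 3)*(s^2 - 9) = (s - 3)*(s - 1)*(s + 3)*(s + 3)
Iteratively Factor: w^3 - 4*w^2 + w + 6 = (w - 3)*(w^2 - w - 2) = (w - 3)*(w - 2)*(w + 1)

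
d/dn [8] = 0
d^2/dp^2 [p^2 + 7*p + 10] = 2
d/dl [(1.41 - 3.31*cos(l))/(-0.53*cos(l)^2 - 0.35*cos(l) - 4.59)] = (1.7543*cos(l)^2 - 1.4946*cos(l) - 15.6864)*sin(l)/(0.2809*cos(l)^4 + 0.371*cos(l)^3 + 4.9879*cos(l)^2 + 3.213*cos(l) + 21.0681)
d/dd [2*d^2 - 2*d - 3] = 4*d - 2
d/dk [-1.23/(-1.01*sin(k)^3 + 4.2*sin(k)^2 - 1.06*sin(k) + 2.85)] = (-3.7269*sin(k)^2 + 10.332*sin(k) - 1.3038)*cos(k)/(1.01*sin(k)^3 - 4.2*sin(k)^2 + 1.06*sin(k) - 2.85)^2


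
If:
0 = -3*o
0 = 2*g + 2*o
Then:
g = 0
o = 0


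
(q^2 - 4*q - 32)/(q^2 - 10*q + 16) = (q + 4)/(q - 2)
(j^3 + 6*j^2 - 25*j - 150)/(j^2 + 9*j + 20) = (j^2 + j - 30)/(j + 4)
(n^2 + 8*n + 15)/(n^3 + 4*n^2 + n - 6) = (n + 5)/(n^2 + n - 2)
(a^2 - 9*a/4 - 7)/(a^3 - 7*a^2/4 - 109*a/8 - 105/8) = 2*(a - 4)/(2*a^2 - 7*a - 15)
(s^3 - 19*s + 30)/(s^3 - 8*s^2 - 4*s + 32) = (s^2 + 2*s - 15)/(s^2 - 6*s - 16)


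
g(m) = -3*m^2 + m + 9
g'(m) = 1 - 6*m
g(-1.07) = 4.50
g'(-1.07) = 7.42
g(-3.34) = -27.81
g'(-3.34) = 21.04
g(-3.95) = -41.76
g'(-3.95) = 24.70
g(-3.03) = -21.57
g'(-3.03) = 19.18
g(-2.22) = -8.01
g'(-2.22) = 14.32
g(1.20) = 5.88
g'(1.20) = -6.20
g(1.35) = 4.88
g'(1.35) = -7.10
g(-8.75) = -229.44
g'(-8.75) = 53.50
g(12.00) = -411.00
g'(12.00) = -71.00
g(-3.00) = -21.00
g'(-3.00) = 19.00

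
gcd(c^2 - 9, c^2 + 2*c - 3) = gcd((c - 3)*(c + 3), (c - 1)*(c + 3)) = c + 3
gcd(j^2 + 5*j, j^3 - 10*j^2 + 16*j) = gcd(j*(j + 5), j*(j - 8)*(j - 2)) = j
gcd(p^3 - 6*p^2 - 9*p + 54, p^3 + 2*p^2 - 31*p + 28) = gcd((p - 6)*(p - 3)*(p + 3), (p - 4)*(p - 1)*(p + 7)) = 1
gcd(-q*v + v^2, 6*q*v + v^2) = v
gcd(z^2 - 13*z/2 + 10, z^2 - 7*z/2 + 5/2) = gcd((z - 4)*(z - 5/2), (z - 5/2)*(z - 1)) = z - 5/2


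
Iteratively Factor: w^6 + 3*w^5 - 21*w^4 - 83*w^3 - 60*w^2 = (w)*(w^5 + 3*w^4 - 21*w^3 - 83*w^2 - 60*w) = w^2*(w^4 + 3*w^3 - 21*w^2 - 83*w - 60) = w^2*(w - 5)*(w^3 + 8*w^2 + 19*w + 12) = w^2*(w - 5)*(w + 1)*(w^2 + 7*w + 12) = w^2*(w - 5)*(w + 1)*(w + 4)*(w + 3)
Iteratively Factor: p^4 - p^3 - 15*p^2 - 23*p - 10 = (p + 1)*(p^3 - 2*p^2 - 13*p - 10) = (p + 1)^2*(p^2 - 3*p - 10) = (p + 1)^2*(p + 2)*(p - 5)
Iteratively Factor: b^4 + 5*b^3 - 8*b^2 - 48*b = (b + 4)*(b^3 + b^2 - 12*b) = b*(b + 4)*(b^2 + b - 12) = b*(b + 4)^2*(b - 3)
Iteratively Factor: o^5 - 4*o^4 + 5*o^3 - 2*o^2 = (o - 2)*(o^4 - 2*o^3 + o^2) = (o - 2)*(o - 1)*(o^3 - o^2) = (o - 2)*(o - 1)^2*(o^2) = o*(o - 2)*(o - 1)^2*(o)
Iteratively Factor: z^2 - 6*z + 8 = (z - 4)*(z - 2)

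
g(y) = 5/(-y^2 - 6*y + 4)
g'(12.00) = 0.00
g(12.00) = -0.02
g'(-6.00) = -1.88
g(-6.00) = 1.25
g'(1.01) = 4.23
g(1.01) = -1.62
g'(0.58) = 1062.03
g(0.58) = 27.23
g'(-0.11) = 1.34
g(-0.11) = 1.08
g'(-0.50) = 0.55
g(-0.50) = 0.74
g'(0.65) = 350.94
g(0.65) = -15.50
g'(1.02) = 4.02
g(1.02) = -1.58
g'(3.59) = 0.07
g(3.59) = -0.16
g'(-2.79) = 0.01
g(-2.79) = 0.39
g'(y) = 5*(2*y + 6)/(-y^2 - 6*y + 4)^2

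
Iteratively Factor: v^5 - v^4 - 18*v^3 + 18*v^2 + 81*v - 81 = (v - 3)*(v^4 + 2*v^3 - 12*v^2 - 18*v + 27) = (v - 3)*(v - 1)*(v^3 + 3*v^2 - 9*v - 27) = (v - 3)^2*(v - 1)*(v^2 + 6*v + 9) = (v - 3)^2*(v - 1)*(v + 3)*(v + 3)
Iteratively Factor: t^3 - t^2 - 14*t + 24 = (t + 4)*(t^2 - 5*t + 6) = (t - 2)*(t + 4)*(t - 3)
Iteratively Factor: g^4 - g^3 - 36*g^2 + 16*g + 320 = (g + 4)*(g^3 - 5*g^2 - 16*g + 80) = (g - 4)*(g + 4)*(g^2 - g - 20) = (g - 4)*(g + 4)^2*(g - 5)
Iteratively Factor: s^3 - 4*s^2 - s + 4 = (s - 1)*(s^2 - 3*s - 4) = (s - 1)*(s + 1)*(s - 4)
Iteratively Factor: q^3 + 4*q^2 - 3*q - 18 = (q - 2)*(q^2 + 6*q + 9) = (q - 2)*(q + 3)*(q + 3)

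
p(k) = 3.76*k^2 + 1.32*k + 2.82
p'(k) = 7.52*k + 1.32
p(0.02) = 2.85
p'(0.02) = 1.47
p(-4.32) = 67.29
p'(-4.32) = -31.17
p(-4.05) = 59.15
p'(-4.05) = -29.14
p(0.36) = 3.78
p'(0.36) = 4.03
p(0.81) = 6.36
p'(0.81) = 7.41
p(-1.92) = 14.15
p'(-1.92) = -13.12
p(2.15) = 23.04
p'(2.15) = 17.49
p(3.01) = 40.86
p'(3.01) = 23.96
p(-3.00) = 32.70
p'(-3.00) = -21.24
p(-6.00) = 130.26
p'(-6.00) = -43.80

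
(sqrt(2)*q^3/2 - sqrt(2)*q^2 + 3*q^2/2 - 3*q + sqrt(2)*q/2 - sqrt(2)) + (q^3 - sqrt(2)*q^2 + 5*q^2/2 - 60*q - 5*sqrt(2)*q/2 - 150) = sqrt(2)*q^3/2 + q^3 - 2*sqrt(2)*q^2 + 4*q^2 - 63*q - 2*sqrt(2)*q - 150 - sqrt(2)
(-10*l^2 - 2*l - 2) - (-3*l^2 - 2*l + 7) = -7*l^2 - 9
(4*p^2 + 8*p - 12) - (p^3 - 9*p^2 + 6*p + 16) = -p^3 + 13*p^2 + 2*p - 28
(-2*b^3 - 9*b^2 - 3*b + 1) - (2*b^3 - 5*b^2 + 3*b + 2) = -4*b^3 - 4*b^2 - 6*b - 1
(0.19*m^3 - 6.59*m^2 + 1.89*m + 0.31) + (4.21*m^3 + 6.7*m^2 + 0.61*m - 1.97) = 4.4*m^3 + 0.11*m^2 + 2.5*m - 1.66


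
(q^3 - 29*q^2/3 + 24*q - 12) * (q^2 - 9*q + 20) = q^5 - 56*q^4/3 + 131*q^3 - 1264*q^2/3 + 588*q - 240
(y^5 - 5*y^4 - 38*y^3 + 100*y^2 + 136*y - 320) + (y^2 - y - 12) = y^5 - 5*y^4 - 38*y^3 + 101*y^2 + 135*y - 332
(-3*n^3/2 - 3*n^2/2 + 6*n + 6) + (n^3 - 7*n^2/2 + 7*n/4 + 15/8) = -n^3/2 - 5*n^2 + 31*n/4 + 63/8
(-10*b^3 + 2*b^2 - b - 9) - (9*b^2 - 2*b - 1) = -10*b^3 - 7*b^2 + b - 8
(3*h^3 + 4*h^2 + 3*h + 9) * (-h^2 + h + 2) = -3*h^5 - h^4 + 7*h^3 + 2*h^2 + 15*h + 18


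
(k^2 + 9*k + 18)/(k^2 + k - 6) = (k + 6)/(k - 2)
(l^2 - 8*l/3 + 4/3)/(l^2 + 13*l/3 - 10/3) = (l - 2)/(l + 5)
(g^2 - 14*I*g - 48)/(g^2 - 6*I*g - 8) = (-g^2 + 14*I*g + 48)/(-g^2 + 6*I*g + 8)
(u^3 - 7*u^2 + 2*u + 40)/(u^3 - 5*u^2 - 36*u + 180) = (u^2 - 2*u - 8)/(u^2 - 36)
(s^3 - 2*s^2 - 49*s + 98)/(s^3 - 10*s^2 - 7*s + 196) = (s^2 + 5*s - 14)/(s^2 - 3*s - 28)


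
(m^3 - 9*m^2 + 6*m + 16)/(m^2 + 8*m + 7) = (m^2 - 10*m + 16)/(m + 7)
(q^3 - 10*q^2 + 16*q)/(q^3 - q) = (q^2 - 10*q + 16)/(q^2 - 1)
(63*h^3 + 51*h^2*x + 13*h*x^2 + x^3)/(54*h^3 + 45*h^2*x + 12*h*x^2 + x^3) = (7*h + x)/(6*h + x)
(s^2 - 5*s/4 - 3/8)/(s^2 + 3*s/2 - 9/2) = (s + 1/4)/(s + 3)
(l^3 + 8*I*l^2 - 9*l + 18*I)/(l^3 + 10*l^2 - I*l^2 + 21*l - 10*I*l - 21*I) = (l^2 + 9*I*l - 18)/(l^2 + 10*l + 21)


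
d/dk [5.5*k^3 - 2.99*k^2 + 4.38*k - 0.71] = 16.5*k^2 - 5.98*k + 4.38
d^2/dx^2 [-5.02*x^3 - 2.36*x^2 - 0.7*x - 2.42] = -30.12*x - 4.72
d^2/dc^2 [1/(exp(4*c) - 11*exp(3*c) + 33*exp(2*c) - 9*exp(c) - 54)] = ((-16*exp(3*c) + 99*exp(2*c) - 132*exp(c) + 9)*(-exp(4*c) + 11*exp(3*c) - 33*exp(2*c) + 9*exp(c) + 54) - 2*(4*exp(3*c) - 33*exp(2*c) + 66*exp(c) - 9)^2*exp(c))*exp(c)/(-exp(4*c) + 11*exp(3*c) - 33*exp(2*c) + 9*exp(c) + 54)^3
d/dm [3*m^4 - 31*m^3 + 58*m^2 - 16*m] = 12*m^3 - 93*m^2 + 116*m - 16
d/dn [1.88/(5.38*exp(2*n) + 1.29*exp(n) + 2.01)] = (-20.2288*exp(n) - 2.4252)*exp(n)/(5.38*exp(2*n) + 1.29*exp(n) + 2.01)^2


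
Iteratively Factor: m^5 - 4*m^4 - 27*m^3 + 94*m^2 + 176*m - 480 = (m - 5)*(m^4 + m^3 - 22*m^2 - 16*m + 96) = (m - 5)*(m + 3)*(m^3 - 2*m^2 - 16*m + 32) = (m - 5)*(m - 4)*(m + 3)*(m^2 + 2*m - 8) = (m - 5)*(m - 4)*(m - 2)*(m + 3)*(m + 4)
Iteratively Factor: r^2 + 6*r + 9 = (r + 3)*(r + 3)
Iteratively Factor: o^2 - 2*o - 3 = (o + 1)*(o - 3)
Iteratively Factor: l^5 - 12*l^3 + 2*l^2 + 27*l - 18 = (l - 1)*(l^4 + l^3 - 11*l^2 - 9*l + 18) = (l - 1)*(l + 3)*(l^3 - 2*l^2 - 5*l + 6) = (l - 1)^2*(l + 3)*(l^2 - l - 6) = (l - 3)*(l - 1)^2*(l + 3)*(l + 2)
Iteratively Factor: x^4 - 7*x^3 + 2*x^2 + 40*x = (x + 2)*(x^3 - 9*x^2 + 20*x) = x*(x + 2)*(x^2 - 9*x + 20) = x*(x - 4)*(x + 2)*(x - 5)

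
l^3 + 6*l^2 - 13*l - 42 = (l - 3)*(l + 2)*(l + 7)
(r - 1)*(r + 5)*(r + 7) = r^3 + 11*r^2 + 23*r - 35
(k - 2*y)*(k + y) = k^2 - k*y - 2*y^2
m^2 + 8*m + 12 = (m + 2)*(m + 6)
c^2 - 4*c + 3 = (c - 3)*(c - 1)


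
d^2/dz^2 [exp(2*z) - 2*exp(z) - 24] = (4*exp(z) - 2)*exp(z)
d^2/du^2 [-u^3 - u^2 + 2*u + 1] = -6*u - 2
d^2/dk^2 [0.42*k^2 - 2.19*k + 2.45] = 0.840000000000000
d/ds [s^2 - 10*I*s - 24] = 2*s - 10*I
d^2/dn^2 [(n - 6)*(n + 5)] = 2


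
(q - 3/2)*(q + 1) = q^2 - q/2 - 3/2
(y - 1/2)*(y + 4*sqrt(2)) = y^2 - y/2 + 4*sqrt(2)*y - 2*sqrt(2)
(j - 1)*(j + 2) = j^2 + j - 2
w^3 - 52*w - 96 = (w - 8)*(w + 2)*(w + 6)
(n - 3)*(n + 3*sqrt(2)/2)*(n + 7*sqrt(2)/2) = n^3 - 3*n^2 + 5*sqrt(2)*n^2 - 15*sqrt(2)*n + 21*n/2 - 63/2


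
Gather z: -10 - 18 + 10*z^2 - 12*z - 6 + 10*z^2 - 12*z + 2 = 20*z^2 - 24*z - 32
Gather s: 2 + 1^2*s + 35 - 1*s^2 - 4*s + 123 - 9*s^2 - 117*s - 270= -10*s^2 - 120*s - 110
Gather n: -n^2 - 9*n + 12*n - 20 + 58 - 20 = -n^2 + 3*n + 18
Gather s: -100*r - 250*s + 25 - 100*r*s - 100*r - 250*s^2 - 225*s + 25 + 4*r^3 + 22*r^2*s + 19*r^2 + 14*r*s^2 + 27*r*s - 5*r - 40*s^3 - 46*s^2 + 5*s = 4*r^3 + 19*r^2 - 205*r - 40*s^3 + s^2*(14*r - 296) + s*(22*r^2 - 73*r - 470) + 50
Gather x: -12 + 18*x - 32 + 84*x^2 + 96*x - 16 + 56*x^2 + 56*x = 140*x^2 + 170*x - 60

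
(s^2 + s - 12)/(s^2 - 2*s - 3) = (s + 4)/(s + 1)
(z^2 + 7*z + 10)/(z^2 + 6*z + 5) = (z + 2)/(z + 1)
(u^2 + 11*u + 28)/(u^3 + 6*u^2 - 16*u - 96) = (u + 7)/(u^2 + 2*u - 24)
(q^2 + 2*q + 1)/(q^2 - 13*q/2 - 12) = 2*(q^2 + 2*q + 1)/(2*q^2 - 13*q - 24)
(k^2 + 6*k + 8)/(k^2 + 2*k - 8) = (k + 2)/(k - 2)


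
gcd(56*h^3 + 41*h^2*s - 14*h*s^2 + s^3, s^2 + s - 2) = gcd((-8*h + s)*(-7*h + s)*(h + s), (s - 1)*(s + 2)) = 1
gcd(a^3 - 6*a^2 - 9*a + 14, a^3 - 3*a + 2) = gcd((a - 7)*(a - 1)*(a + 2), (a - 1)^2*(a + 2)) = a^2 + a - 2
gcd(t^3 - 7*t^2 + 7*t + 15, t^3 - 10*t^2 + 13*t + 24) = t^2 - 2*t - 3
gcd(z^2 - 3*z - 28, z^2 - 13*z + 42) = z - 7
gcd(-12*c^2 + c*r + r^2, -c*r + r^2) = 1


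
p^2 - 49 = (p - 7)*(p + 7)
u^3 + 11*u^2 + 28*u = u*(u + 4)*(u + 7)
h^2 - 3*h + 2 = (h - 2)*(h - 1)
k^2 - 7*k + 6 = (k - 6)*(k - 1)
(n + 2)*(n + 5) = n^2 + 7*n + 10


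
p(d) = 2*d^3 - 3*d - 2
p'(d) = 6*d^2 - 3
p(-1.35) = -2.87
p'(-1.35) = 7.94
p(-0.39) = -0.95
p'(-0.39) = -2.09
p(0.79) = -3.38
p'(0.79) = 0.74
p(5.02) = 235.95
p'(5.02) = 148.20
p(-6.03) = -422.42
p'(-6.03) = 215.17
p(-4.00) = -118.00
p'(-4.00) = 93.00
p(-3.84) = -103.73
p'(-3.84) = 85.47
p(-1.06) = -1.20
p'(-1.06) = 3.74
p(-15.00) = -6707.00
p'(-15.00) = 1347.00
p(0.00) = -2.00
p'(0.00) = -3.00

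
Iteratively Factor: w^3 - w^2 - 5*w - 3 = (w + 1)*(w^2 - 2*w - 3) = (w - 3)*(w + 1)*(w + 1)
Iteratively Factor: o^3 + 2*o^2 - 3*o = (o + 3)*(o^2 - o) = o*(o + 3)*(o - 1)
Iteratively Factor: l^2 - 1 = (l + 1)*(l - 1)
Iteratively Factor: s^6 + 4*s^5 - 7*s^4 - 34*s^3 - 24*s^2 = (s)*(s^5 + 4*s^4 - 7*s^3 - 34*s^2 - 24*s) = s^2*(s^4 + 4*s^3 - 7*s^2 - 34*s - 24) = s^2*(s + 1)*(s^3 + 3*s^2 - 10*s - 24) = s^2*(s - 3)*(s + 1)*(s^2 + 6*s + 8) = s^2*(s - 3)*(s + 1)*(s + 2)*(s + 4)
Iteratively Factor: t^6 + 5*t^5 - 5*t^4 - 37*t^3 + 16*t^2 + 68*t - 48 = (t - 1)*(t^5 + 6*t^4 + t^3 - 36*t^2 - 20*t + 48) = (t - 1)*(t + 4)*(t^4 + 2*t^3 - 7*t^2 - 8*t + 12) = (t - 2)*(t - 1)*(t + 4)*(t^3 + 4*t^2 + t - 6) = (t - 2)*(t - 1)^2*(t + 4)*(t^2 + 5*t + 6) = (t - 2)*(t - 1)^2*(t + 2)*(t + 4)*(t + 3)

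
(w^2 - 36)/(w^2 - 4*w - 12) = (w + 6)/(w + 2)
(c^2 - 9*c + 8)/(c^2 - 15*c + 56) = (c - 1)/(c - 7)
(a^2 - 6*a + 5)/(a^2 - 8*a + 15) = (a - 1)/(a - 3)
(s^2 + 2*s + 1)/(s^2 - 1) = (s + 1)/(s - 1)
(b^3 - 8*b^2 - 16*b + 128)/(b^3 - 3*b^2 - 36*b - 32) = (b - 4)/(b + 1)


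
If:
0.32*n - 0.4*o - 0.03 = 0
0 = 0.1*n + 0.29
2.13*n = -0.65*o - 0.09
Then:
No Solution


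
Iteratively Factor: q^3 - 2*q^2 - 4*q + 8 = (q - 2)*(q^2 - 4) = (q - 2)^2*(q + 2)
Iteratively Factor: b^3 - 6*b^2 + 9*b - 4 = (b - 4)*(b^2 - 2*b + 1) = (b - 4)*(b - 1)*(b - 1)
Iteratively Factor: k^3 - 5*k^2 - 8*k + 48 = (k - 4)*(k^2 - k - 12) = (k - 4)^2*(k + 3)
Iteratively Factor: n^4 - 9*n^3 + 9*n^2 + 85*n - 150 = (n - 5)*(n^3 - 4*n^2 - 11*n + 30) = (n - 5)*(n + 3)*(n^2 - 7*n + 10) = (n - 5)^2*(n + 3)*(n - 2)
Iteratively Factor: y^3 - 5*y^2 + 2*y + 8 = (y + 1)*(y^2 - 6*y + 8) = (y - 4)*(y + 1)*(y - 2)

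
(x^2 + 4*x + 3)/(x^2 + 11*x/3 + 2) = 3*(x + 1)/(3*x + 2)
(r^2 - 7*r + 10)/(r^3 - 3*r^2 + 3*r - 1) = (r^2 - 7*r + 10)/(r^3 - 3*r^2 + 3*r - 1)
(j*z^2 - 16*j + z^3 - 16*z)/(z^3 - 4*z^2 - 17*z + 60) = (j*z - 4*j + z^2 - 4*z)/(z^2 - 8*z + 15)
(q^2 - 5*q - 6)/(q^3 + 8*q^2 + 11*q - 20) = (q^2 - 5*q - 6)/(q^3 + 8*q^2 + 11*q - 20)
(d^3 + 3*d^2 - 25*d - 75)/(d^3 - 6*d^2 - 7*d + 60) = (d + 5)/(d - 4)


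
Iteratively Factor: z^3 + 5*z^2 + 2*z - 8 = (z + 2)*(z^2 + 3*z - 4) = (z + 2)*(z + 4)*(z - 1)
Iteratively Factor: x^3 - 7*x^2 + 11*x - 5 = (x - 1)*(x^2 - 6*x + 5) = (x - 5)*(x - 1)*(x - 1)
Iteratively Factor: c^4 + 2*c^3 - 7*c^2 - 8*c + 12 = (c + 3)*(c^3 - c^2 - 4*c + 4) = (c - 2)*(c + 3)*(c^2 + c - 2) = (c - 2)*(c + 2)*(c + 3)*(c - 1)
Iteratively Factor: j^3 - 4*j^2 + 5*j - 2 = (j - 1)*(j^2 - 3*j + 2) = (j - 2)*(j - 1)*(j - 1)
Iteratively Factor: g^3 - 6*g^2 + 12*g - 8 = (g - 2)*(g^2 - 4*g + 4) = (g - 2)^2*(g - 2)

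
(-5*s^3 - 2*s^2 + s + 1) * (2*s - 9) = -10*s^4 + 41*s^3 + 20*s^2 - 7*s - 9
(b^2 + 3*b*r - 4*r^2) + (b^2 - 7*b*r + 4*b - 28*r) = 2*b^2 - 4*b*r + 4*b - 4*r^2 - 28*r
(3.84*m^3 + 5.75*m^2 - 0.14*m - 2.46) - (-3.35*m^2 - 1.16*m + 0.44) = 3.84*m^3 + 9.1*m^2 + 1.02*m - 2.9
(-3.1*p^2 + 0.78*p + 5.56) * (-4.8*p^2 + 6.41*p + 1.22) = 14.88*p^4 - 23.615*p^3 - 25.4702*p^2 + 36.5912*p + 6.7832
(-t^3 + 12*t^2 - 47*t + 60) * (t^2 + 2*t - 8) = -t^5 + 10*t^4 - 15*t^3 - 130*t^2 + 496*t - 480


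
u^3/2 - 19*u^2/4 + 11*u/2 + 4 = (u/2 + 1/4)*(u - 8)*(u - 2)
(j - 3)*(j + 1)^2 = j^3 - j^2 - 5*j - 3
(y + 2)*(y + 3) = y^2 + 5*y + 6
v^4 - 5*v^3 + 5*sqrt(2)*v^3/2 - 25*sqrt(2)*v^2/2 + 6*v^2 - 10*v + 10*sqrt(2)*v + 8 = (v - 4)*(v - 1)*(v + sqrt(2)/2)*(v + 2*sqrt(2))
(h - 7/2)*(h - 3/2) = h^2 - 5*h + 21/4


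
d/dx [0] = 0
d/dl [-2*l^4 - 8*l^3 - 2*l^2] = 4*l*(-2*l^2 - 6*l - 1)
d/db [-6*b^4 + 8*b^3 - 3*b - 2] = -24*b^3 + 24*b^2 - 3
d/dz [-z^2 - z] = -2*z - 1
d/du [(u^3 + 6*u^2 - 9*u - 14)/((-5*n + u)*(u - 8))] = (3*(5*n - u)*(u - 8)*(-u^2 - 4*u + 3) + (5*n - u)*(u^3 + 6*u^2 - 9*u - 14) + (u - 8)*(-u^3 - 6*u^2 + 9*u + 14))/((5*n - u)^2*(u - 8)^2)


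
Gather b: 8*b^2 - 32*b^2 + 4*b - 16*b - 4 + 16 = -24*b^2 - 12*b + 12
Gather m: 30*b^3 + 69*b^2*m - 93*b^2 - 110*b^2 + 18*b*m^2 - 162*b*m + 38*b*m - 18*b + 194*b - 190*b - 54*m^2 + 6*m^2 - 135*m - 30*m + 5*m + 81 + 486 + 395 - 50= 30*b^3 - 203*b^2 - 14*b + m^2*(18*b - 48) + m*(69*b^2 - 124*b - 160) + 912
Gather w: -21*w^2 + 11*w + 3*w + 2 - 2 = -21*w^2 + 14*w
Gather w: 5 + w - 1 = w + 4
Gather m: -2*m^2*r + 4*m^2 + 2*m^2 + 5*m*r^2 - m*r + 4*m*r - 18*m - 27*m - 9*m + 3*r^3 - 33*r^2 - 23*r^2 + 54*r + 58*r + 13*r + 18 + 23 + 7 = m^2*(6 - 2*r) + m*(5*r^2 + 3*r - 54) + 3*r^3 - 56*r^2 + 125*r + 48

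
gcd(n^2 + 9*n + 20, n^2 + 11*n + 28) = n + 4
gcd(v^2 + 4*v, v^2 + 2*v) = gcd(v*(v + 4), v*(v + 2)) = v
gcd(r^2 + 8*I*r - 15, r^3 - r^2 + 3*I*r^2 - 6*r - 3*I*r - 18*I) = r + 3*I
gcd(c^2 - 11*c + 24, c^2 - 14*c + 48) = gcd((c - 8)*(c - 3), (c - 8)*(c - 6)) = c - 8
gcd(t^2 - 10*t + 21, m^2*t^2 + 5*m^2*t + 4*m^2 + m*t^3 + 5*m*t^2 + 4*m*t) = 1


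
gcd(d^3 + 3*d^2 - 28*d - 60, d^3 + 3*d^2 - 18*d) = d + 6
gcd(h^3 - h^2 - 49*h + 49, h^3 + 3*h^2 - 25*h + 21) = h^2 + 6*h - 7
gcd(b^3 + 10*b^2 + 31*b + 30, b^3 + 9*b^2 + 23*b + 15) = b^2 + 8*b + 15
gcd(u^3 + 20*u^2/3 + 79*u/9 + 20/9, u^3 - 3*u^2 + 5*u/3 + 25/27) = u + 1/3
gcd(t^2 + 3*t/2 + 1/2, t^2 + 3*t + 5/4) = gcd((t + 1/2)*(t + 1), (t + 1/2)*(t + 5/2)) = t + 1/2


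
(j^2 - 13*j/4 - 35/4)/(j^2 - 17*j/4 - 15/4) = (4*j + 7)/(4*j + 3)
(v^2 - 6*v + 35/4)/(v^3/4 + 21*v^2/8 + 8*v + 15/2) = 2*(4*v^2 - 24*v + 35)/(2*v^3 + 21*v^2 + 64*v + 60)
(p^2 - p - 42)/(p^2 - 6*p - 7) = (p + 6)/(p + 1)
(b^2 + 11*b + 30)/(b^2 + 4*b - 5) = (b + 6)/(b - 1)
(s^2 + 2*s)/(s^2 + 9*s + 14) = s/(s + 7)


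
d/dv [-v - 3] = -1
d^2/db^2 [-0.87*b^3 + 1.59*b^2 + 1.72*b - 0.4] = 3.18 - 5.22*b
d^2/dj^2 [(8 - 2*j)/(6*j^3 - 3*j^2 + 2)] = 12*(-12*j^2*(j - 4)*(3*j - 1)^2 + (6*j^2 - 2*j + (j - 4)*(6*j - 1))*(6*j^3 - 3*j^2 + 2))/(6*j^3 - 3*j^2 + 2)^3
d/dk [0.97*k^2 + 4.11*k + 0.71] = 1.94*k + 4.11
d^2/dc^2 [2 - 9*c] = 0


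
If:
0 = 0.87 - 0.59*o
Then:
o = 1.47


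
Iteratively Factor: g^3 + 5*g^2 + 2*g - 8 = (g + 2)*(g^2 + 3*g - 4) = (g + 2)*(g + 4)*(g - 1)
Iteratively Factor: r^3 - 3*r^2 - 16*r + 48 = (r - 3)*(r^2 - 16) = (r - 3)*(r + 4)*(r - 4)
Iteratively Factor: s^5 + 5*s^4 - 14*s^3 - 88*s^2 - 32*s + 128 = (s - 1)*(s^4 + 6*s^3 - 8*s^2 - 96*s - 128) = (s - 1)*(s + 4)*(s^3 + 2*s^2 - 16*s - 32) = (s - 1)*(s + 4)^2*(s^2 - 2*s - 8) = (s - 4)*(s - 1)*(s + 4)^2*(s + 2)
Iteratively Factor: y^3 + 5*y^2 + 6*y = (y + 3)*(y^2 + 2*y) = (y + 2)*(y + 3)*(y)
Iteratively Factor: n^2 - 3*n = (n)*(n - 3)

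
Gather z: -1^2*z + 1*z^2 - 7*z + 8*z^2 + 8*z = 9*z^2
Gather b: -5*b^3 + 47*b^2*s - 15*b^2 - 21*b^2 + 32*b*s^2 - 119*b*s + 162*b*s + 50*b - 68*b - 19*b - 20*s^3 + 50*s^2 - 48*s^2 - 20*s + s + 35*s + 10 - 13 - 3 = -5*b^3 + b^2*(47*s - 36) + b*(32*s^2 + 43*s - 37) - 20*s^3 + 2*s^2 + 16*s - 6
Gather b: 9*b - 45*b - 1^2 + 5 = 4 - 36*b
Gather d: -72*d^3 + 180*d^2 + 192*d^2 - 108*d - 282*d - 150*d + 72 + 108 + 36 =-72*d^3 + 372*d^2 - 540*d + 216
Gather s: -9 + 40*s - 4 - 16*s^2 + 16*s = -16*s^2 + 56*s - 13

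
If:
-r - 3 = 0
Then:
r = -3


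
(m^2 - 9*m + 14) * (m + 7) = m^3 - 2*m^2 - 49*m + 98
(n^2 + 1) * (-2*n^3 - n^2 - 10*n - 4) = -2*n^5 - n^4 - 12*n^3 - 5*n^2 - 10*n - 4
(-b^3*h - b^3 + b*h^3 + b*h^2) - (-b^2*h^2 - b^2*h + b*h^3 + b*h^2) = -b^3*h - b^3 + b^2*h^2 + b^2*h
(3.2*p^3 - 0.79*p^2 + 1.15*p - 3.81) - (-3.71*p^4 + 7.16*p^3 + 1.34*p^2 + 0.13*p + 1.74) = 3.71*p^4 - 3.96*p^3 - 2.13*p^2 + 1.02*p - 5.55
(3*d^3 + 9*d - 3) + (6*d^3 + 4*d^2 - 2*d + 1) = 9*d^3 + 4*d^2 + 7*d - 2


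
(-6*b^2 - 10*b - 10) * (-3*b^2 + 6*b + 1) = 18*b^4 - 6*b^3 - 36*b^2 - 70*b - 10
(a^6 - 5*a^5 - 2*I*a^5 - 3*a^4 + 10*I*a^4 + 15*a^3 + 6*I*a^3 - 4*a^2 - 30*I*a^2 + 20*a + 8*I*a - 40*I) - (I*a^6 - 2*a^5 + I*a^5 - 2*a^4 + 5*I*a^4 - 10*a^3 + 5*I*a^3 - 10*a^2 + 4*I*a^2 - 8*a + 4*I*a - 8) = a^6 - I*a^6 - 3*a^5 - 3*I*a^5 - a^4 + 5*I*a^4 + 25*a^3 + I*a^3 + 6*a^2 - 34*I*a^2 + 28*a + 4*I*a + 8 - 40*I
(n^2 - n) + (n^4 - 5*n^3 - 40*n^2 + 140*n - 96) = n^4 - 5*n^3 - 39*n^2 + 139*n - 96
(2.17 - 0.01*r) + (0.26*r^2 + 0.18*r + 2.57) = 0.26*r^2 + 0.17*r + 4.74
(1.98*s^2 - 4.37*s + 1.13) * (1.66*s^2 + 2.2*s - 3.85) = 3.2868*s^4 - 2.8982*s^3 - 15.3612*s^2 + 19.3105*s - 4.3505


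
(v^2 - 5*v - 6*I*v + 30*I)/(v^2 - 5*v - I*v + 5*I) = (v - 6*I)/(v - I)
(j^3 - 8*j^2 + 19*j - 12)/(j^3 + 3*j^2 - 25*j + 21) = (j - 4)/(j + 7)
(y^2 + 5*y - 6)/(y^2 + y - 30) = (y - 1)/(y - 5)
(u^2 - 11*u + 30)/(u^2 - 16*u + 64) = (u^2 - 11*u + 30)/(u^2 - 16*u + 64)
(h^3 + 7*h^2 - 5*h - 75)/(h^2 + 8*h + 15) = (h^2 + 2*h - 15)/(h + 3)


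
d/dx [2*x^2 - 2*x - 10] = 4*x - 2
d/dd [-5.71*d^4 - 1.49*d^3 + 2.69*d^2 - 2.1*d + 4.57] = -22.84*d^3 - 4.47*d^2 + 5.38*d - 2.1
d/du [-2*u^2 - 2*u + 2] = -4*u - 2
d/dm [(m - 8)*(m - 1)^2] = (m - 1)*(3*m - 17)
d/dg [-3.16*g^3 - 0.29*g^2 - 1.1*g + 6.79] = -9.48*g^2 - 0.58*g - 1.1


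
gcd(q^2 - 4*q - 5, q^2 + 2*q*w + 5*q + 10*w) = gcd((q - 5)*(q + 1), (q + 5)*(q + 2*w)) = 1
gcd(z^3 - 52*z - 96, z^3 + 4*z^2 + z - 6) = z + 2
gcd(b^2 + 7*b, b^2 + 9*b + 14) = b + 7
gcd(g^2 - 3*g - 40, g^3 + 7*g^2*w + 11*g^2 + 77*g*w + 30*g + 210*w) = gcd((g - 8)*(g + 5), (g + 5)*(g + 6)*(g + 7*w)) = g + 5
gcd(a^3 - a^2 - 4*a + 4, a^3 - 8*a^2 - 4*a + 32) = a^2 - 4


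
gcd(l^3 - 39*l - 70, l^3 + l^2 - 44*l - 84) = l^2 - 5*l - 14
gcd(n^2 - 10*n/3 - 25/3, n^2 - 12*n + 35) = n - 5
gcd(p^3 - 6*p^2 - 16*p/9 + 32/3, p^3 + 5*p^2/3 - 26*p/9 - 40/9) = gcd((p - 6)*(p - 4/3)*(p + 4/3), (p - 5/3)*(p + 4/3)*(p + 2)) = p + 4/3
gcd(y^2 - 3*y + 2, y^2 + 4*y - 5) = y - 1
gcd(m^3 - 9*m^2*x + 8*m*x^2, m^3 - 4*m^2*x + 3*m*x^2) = -m^2 + m*x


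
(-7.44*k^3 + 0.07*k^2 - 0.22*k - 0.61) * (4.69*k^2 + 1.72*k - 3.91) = -34.8936*k^5 - 12.4685*k^4 + 28.179*k^3 - 3.513*k^2 - 0.189*k + 2.3851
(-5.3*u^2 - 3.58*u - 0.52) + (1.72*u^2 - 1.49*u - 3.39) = -3.58*u^2 - 5.07*u - 3.91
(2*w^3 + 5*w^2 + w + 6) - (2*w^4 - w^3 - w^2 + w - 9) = -2*w^4 + 3*w^3 + 6*w^2 + 15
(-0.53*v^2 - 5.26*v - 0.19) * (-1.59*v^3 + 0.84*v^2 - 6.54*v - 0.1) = 0.8427*v^5 + 7.9182*v^4 - 0.650099999999999*v^3 + 34.2938*v^2 + 1.7686*v + 0.019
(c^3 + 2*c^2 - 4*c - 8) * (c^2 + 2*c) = c^5 + 4*c^4 - 16*c^2 - 16*c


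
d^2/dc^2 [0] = 0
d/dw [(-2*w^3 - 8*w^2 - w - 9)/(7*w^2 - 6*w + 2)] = (-14*w^4 + 24*w^3 + 43*w^2 + 94*w - 56)/(49*w^4 - 84*w^3 + 64*w^2 - 24*w + 4)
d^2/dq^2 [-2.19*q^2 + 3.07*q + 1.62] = -4.38000000000000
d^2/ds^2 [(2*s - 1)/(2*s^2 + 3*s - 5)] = 2*((2*s - 1)*(4*s + 3)^2 - 4*(3*s + 1)*(2*s^2 + 3*s - 5))/(2*s^2 + 3*s - 5)^3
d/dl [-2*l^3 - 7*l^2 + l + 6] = -6*l^2 - 14*l + 1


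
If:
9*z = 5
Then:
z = 5/9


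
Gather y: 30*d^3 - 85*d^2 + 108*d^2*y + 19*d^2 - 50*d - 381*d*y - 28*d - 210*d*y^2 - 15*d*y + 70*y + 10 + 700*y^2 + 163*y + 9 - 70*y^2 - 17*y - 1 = 30*d^3 - 66*d^2 - 78*d + y^2*(630 - 210*d) + y*(108*d^2 - 396*d + 216) + 18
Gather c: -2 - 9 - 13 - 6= -30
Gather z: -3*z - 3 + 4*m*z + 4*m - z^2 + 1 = 4*m - z^2 + z*(4*m - 3) - 2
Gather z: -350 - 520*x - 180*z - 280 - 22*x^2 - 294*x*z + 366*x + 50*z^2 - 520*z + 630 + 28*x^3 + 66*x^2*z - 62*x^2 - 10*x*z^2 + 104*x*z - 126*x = 28*x^3 - 84*x^2 - 280*x + z^2*(50 - 10*x) + z*(66*x^2 - 190*x - 700)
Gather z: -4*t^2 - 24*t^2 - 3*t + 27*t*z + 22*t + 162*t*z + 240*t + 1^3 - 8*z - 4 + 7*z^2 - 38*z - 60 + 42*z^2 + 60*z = -28*t^2 + 259*t + 49*z^2 + z*(189*t + 14) - 63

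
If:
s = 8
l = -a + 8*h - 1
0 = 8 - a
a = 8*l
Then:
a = 8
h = 5/4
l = 1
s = 8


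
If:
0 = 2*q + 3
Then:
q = -3/2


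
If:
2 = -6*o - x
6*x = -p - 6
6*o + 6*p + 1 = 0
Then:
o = -1/6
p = 0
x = -1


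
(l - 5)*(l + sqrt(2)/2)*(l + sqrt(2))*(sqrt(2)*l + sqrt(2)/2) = sqrt(2)*l^4 - 9*sqrt(2)*l^3/2 + 3*l^3 - 27*l^2/2 - 3*sqrt(2)*l^2/2 - 15*l/2 - 9*sqrt(2)*l/2 - 5*sqrt(2)/2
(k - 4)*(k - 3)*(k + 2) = k^3 - 5*k^2 - 2*k + 24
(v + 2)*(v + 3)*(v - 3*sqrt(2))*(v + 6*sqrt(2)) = v^4 + 3*sqrt(2)*v^3 + 5*v^3 - 30*v^2 + 15*sqrt(2)*v^2 - 180*v + 18*sqrt(2)*v - 216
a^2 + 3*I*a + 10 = (a - 2*I)*(a + 5*I)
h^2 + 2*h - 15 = (h - 3)*(h + 5)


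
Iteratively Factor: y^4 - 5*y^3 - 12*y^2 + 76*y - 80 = (y - 5)*(y^3 - 12*y + 16) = (y - 5)*(y - 2)*(y^2 + 2*y - 8) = (y - 5)*(y - 2)*(y + 4)*(y - 2)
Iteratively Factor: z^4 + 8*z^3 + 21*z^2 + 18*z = (z + 3)*(z^3 + 5*z^2 + 6*z) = (z + 3)^2*(z^2 + 2*z) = (z + 2)*(z + 3)^2*(z)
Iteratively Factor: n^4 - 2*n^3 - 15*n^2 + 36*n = (n - 3)*(n^3 + n^2 - 12*n) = (n - 3)^2*(n^2 + 4*n) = n*(n - 3)^2*(n + 4)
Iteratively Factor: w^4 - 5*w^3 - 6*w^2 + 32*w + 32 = (w - 4)*(w^3 - w^2 - 10*w - 8) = (w - 4)*(w + 1)*(w^2 - 2*w - 8) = (w - 4)*(w + 1)*(w + 2)*(w - 4)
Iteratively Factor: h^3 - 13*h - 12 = (h + 3)*(h^2 - 3*h - 4) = (h + 1)*(h + 3)*(h - 4)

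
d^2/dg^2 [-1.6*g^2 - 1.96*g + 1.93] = -3.20000000000000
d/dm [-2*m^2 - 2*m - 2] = -4*m - 2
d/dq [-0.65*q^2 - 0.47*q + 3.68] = -1.3*q - 0.47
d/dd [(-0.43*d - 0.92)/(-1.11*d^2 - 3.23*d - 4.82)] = (0.4773*d^2 + 1.3889*d - (0.43*d + 0.92)*(2.22*d + 3.23) + 2.0726)/(1.11*d^2 + 3.23*d + 4.82)^2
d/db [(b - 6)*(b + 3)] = 2*b - 3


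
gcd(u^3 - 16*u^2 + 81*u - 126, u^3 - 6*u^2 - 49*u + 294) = u^2 - 13*u + 42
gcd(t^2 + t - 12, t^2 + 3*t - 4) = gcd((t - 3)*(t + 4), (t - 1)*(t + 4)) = t + 4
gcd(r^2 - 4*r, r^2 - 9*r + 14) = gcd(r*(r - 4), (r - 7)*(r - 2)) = 1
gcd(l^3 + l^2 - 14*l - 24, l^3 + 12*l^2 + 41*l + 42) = l^2 + 5*l + 6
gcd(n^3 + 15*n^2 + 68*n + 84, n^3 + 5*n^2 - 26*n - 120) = n + 6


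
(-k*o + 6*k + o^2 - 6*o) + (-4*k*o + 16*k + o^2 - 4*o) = -5*k*o + 22*k + 2*o^2 - 10*o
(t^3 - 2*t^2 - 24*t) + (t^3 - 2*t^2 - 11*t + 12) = 2*t^3 - 4*t^2 - 35*t + 12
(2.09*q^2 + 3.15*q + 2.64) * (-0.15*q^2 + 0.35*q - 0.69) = -0.3135*q^4 + 0.259*q^3 - 0.7356*q^2 - 1.2495*q - 1.8216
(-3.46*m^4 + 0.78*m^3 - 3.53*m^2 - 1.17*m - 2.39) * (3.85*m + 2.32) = -13.321*m^5 - 5.0242*m^4 - 11.7809*m^3 - 12.6941*m^2 - 11.9159*m - 5.5448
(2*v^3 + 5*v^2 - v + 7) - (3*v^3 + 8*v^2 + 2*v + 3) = -v^3 - 3*v^2 - 3*v + 4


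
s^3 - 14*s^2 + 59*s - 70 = (s - 7)*(s - 5)*(s - 2)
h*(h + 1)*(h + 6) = h^3 + 7*h^2 + 6*h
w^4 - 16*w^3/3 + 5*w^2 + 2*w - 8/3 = (w - 4)*(w - 1)^2*(w + 2/3)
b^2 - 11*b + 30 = (b - 6)*(b - 5)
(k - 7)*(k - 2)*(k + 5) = k^3 - 4*k^2 - 31*k + 70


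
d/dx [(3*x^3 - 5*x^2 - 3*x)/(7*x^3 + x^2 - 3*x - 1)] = (38*x^4 + 24*x^3 + 9*x^2 + 10*x + 3)/(49*x^6 + 14*x^5 - 41*x^4 - 20*x^3 + 7*x^2 + 6*x + 1)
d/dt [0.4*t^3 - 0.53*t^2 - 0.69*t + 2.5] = 1.2*t^2 - 1.06*t - 0.69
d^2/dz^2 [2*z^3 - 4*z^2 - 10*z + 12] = 12*z - 8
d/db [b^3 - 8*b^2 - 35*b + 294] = 3*b^2 - 16*b - 35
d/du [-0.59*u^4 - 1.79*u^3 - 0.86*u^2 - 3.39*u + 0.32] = -2.36*u^3 - 5.37*u^2 - 1.72*u - 3.39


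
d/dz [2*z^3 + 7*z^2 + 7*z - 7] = 6*z^2 + 14*z + 7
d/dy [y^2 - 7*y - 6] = 2*y - 7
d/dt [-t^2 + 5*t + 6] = 5 - 2*t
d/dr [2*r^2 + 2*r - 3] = 4*r + 2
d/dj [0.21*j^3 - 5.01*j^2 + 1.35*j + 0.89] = 0.63*j^2 - 10.02*j + 1.35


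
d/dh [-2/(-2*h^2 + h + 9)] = 2*(1 - 4*h)/(-2*h^2 + h + 9)^2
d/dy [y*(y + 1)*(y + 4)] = 3*y^2 + 10*y + 4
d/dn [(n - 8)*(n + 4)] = 2*n - 4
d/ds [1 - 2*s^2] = -4*s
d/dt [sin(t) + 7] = cos(t)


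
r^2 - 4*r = r*(r - 4)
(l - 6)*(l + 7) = l^2 + l - 42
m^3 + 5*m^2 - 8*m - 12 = (m - 2)*(m + 1)*(m + 6)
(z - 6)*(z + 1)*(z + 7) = z^3 + 2*z^2 - 41*z - 42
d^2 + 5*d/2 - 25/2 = (d - 5/2)*(d + 5)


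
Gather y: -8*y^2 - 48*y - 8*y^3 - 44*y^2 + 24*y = -8*y^3 - 52*y^2 - 24*y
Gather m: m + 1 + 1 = m + 2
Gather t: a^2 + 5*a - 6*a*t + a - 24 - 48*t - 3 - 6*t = a^2 + 6*a + t*(-6*a - 54) - 27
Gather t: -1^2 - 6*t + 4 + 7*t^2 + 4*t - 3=7*t^2 - 2*t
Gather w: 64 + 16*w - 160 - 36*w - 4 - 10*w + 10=-30*w - 90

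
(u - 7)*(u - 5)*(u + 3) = u^3 - 9*u^2 - u + 105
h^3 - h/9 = h*(h - 1/3)*(h + 1/3)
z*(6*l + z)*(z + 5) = 6*l*z^2 + 30*l*z + z^3 + 5*z^2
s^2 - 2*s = s*(s - 2)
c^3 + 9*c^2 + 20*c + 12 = (c + 1)*(c + 2)*(c + 6)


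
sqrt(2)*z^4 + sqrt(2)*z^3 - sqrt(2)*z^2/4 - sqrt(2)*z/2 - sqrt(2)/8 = (z + 1/2)*(z - sqrt(2)/2)*(z + sqrt(2)/2)*(sqrt(2)*z + sqrt(2)/2)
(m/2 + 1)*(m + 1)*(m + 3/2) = m^3/2 + 9*m^2/4 + 13*m/4 + 3/2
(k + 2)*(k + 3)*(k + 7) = k^3 + 12*k^2 + 41*k + 42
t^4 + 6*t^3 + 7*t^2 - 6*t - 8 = (t - 1)*(t + 1)*(t + 2)*(t + 4)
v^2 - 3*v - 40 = (v - 8)*(v + 5)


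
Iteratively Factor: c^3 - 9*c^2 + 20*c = (c)*(c^2 - 9*c + 20) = c*(c - 4)*(c - 5)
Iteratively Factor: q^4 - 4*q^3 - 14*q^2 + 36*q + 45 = (q - 5)*(q^3 + q^2 - 9*q - 9) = (q - 5)*(q + 3)*(q^2 - 2*q - 3) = (q - 5)*(q + 1)*(q + 3)*(q - 3)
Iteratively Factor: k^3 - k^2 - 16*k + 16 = (k - 4)*(k^2 + 3*k - 4) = (k - 4)*(k + 4)*(k - 1)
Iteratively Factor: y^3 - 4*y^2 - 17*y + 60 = (y + 4)*(y^2 - 8*y + 15) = (y - 3)*(y + 4)*(y - 5)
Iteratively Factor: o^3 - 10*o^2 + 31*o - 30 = (o - 5)*(o^2 - 5*o + 6) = (o - 5)*(o - 2)*(o - 3)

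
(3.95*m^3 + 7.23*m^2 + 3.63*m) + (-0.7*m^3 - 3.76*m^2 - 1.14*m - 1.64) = 3.25*m^3 + 3.47*m^2 + 2.49*m - 1.64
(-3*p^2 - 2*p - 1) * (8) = -24*p^2 - 16*p - 8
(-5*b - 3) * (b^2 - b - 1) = -5*b^3 + 2*b^2 + 8*b + 3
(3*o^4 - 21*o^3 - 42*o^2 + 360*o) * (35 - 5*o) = -15*o^5 + 210*o^4 - 525*o^3 - 3270*o^2 + 12600*o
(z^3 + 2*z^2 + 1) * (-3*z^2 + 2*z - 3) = -3*z^5 - 4*z^4 + z^3 - 9*z^2 + 2*z - 3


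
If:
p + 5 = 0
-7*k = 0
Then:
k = 0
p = -5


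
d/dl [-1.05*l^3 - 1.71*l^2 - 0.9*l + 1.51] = -3.15*l^2 - 3.42*l - 0.9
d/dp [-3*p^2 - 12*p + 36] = -6*p - 12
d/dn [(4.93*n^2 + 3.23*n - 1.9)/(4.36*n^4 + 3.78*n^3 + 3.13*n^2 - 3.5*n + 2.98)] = (-42.9896*n^5 - 60.8838*n^4 + 8.7172*n^3 - 5.8189*n^2 + 41.2768*n + 2.9754)/(19.0096*n^8 + 32.9616*n^7 + 41.582*n^6 - 6.85720000000001*n^5 + 9.3225*n^4 + 0.6188*n^3 + 30.9048*n^2 - 20.86*n + 8.8804)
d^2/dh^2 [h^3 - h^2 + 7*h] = 6*h - 2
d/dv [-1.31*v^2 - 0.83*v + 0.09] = -2.62*v - 0.83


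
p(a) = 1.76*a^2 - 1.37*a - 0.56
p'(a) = 3.52*a - 1.37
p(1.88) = 3.08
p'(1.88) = 5.25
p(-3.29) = 23.00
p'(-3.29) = -12.95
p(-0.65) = 1.07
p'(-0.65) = -3.66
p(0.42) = -0.82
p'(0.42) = 0.11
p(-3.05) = 19.99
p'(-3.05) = -12.11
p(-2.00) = 9.22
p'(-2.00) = -8.41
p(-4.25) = 37.05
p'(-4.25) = -16.33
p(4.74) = 32.49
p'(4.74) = 15.31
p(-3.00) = 19.39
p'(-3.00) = -11.93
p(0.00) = -0.56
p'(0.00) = -1.37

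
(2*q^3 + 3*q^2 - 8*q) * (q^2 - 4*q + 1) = 2*q^5 - 5*q^4 - 18*q^3 + 35*q^2 - 8*q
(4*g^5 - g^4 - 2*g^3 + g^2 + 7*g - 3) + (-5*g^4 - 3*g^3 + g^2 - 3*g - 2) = 4*g^5 - 6*g^4 - 5*g^3 + 2*g^2 + 4*g - 5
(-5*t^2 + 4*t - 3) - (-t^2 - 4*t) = -4*t^2 + 8*t - 3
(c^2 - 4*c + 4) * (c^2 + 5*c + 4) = c^4 + c^3 - 12*c^2 + 4*c + 16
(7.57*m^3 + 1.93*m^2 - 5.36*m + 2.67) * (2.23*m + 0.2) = 16.8811*m^4 + 5.8179*m^3 - 11.5668*m^2 + 4.8821*m + 0.534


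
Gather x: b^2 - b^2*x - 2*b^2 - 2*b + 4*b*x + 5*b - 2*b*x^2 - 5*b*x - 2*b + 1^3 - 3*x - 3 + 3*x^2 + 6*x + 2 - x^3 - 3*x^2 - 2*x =-b^2 - 2*b*x^2 + b - x^3 + x*(-b^2 - b + 1)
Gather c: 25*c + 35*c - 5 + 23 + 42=60*c + 60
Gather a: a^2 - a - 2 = a^2 - a - 2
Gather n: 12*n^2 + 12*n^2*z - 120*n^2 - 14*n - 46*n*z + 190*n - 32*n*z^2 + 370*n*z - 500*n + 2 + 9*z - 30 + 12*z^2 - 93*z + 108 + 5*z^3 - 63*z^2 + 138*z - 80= n^2*(12*z - 108) + n*(-32*z^2 + 324*z - 324) + 5*z^3 - 51*z^2 + 54*z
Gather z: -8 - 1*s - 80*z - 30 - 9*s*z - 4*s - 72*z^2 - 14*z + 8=-5*s - 72*z^2 + z*(-9*s - 94) - 30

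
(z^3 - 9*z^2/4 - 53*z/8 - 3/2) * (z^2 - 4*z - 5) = z^5 - 25*z^4/4 - 21*z^3/8 + 145*z^2/4 + 313*z/8 + 15/2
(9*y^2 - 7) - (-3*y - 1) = 9*y^2 + 3*y - 6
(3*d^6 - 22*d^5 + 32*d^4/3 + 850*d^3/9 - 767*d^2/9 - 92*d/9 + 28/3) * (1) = 3*d^6 - 22*d^5 + 32*d^4/3 + 850*d^3/9 - 767*d^2/9 - 92*d/9 + 28/3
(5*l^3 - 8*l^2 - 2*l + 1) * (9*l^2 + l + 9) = 45*l^5 - 67*l^4 + 19*l^3 - 65*l^2 - 17*l + 9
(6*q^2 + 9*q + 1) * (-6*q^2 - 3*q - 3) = -36*q^4 - 72*q^3 - 51*q^2 - 30*q - 3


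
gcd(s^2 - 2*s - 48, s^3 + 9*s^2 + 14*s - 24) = s + 6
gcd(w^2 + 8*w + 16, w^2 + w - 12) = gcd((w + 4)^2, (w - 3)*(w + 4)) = w + 4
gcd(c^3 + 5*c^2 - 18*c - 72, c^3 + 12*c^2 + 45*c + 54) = c^2 + 9*c + 18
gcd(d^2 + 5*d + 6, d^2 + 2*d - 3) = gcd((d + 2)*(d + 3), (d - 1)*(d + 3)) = d + 3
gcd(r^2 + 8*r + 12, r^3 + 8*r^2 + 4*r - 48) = r + 6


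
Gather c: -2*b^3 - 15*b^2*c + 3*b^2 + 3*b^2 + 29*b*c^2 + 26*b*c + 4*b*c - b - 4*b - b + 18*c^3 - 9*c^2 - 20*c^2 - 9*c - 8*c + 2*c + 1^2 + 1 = -2*b^3 + 6*b^2 - 6*b + 18*c^3 + c^2*(29*b - 29) + c*(-15*b^2 + 30*b - 15) + 2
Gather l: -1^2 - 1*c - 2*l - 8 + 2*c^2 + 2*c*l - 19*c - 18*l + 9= 2*c^2 - 20*c + l*(2*c - 20)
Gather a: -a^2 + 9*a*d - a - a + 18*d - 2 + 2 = -a^2 + a*(9*d - 2) + 18*d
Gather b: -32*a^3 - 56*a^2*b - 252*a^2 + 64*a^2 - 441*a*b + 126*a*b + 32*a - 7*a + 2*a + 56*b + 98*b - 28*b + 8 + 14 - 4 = -32*a^3 - 188*a^2 + 27*a + b*(-56*a^2 - 315*a + 126) + 18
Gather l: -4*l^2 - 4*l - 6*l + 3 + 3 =-4*l^2 - 10*l + 6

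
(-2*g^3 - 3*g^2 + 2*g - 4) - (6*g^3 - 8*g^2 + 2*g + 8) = -8*g^3 + 5*g^2 - 12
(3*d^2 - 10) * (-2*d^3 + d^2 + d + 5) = -6*d^5 + 3*d^4 + 23*d^3 + 5*d^2 - 10*d - 50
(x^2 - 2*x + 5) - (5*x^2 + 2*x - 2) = -4*x^2 - 4*x + 7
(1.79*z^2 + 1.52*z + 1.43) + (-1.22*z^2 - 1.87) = 0.57*z^2 + 1.52*z - 0.44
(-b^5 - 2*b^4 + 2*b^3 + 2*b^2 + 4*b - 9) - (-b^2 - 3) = -b^5 - 2*b^4 + 2*b^3 + 3*b^2 + 4*b - 6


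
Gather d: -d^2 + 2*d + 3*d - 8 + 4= -d^2 + 5*d - 4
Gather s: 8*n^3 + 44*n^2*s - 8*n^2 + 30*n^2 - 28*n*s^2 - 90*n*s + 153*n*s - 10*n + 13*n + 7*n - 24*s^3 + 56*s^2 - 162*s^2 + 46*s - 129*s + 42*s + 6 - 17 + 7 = 8*n^3 + 22*n^2 + 10*n - 24*s^3 + s^2*(-28*n - 106) + s*(44*n^2 + 63*n - 41) - 4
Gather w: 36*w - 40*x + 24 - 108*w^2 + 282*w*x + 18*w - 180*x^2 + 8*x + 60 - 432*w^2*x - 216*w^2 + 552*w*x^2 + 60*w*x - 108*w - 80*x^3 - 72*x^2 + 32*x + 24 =w^2*(-432*x - 324) + w*(552*x^2 + 342*x - 54) - 80*x^3 - 252*x^2 + 108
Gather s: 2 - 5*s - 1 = 1 - 5*s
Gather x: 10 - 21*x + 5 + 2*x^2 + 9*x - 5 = 2*x^2 - 12*x + 10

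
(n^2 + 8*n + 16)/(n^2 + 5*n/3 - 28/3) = 3*(n + 4)/(3*n - 7)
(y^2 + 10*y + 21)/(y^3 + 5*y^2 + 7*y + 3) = (y + 7)/(y^2 + 2*y + 1)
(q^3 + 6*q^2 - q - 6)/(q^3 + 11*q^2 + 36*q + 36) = (q^2 - 1)/(q^2 + 5*q + 6)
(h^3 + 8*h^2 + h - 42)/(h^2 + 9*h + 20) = (h^3 + 8*h^2 + h - 42)/(h^2 + 9*h + 20)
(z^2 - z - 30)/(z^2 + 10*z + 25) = (z - 6)/(z + 5)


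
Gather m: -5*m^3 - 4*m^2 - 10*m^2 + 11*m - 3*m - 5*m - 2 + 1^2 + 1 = -5*m^3 - 14*m^2 + 3*m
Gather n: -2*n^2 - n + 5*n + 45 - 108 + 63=-2*n^2 + 4*n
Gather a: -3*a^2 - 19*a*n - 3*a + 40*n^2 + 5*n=-3*a^2 + a*(-19*n - 3) + 40*n^2 + 5*n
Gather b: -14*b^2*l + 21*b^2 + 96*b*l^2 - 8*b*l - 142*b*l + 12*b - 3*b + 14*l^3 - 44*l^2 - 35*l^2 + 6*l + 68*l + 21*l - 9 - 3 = b^2*(21 - 14*l) + b*(96*l^2 - 150*l + 9) + 14*l^3 - 79*l^2 + 95*l - 12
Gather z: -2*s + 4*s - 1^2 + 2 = 2*s + 1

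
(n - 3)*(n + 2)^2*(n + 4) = n^4 + 5*n^3 - 4*n^2 - 44*n - 48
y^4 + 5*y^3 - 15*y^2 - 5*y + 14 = (y - 2)*(y - 1)*(y + 1)*(y + 7)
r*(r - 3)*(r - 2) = r^3 - 5*r^2 + 6*r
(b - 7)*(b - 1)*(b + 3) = b^3 - 5*b^2 - 17*b + 21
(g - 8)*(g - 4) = g^2 - 12*g + 32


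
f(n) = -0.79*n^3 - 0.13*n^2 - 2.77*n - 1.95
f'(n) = -2.37*n^2 - 0.26*n - 2.77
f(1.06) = -5.97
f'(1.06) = -5.71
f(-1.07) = 1.83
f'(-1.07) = -5.21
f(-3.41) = 37.31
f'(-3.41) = -29.44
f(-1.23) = 2.73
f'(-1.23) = -6.04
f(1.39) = -8.17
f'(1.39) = -7.71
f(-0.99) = 1.43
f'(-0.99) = -4.84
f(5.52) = -154.08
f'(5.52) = -76.42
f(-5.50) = 140.79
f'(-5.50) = -73.03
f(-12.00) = 1377.69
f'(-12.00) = -340.93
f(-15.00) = 2676.60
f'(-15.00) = -532.12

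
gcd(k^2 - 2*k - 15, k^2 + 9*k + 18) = k + 3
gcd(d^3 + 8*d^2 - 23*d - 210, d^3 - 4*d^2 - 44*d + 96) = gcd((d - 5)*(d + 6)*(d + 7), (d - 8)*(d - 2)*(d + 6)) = d + 6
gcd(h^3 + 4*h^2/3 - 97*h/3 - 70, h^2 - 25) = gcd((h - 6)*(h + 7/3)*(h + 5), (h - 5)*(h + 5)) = h + 5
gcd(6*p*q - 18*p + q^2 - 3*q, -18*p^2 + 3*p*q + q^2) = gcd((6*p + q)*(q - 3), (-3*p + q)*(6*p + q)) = 6*p + q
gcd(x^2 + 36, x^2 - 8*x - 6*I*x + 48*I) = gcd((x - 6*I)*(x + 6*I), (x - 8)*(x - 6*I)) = x - 6*I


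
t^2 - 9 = (t - 3)*(t + 3)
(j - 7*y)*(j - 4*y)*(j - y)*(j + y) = j^4 - 11*j^3*y + 27*j^2*y^2 + 11*j*y^3 - 28*y^4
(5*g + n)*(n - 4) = 5*g*n - 20*g + n^2 - 4*n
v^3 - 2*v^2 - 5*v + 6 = (v - 3)*(v - 1)*(v + 2)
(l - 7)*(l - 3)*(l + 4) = l^3 - 6*l^2 - 19*l + 84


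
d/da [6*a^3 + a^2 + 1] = 2*a*(9*a + 1)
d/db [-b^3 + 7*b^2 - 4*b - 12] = -3*b^2 + 14*b - 4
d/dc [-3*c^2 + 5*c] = 5 - 6*c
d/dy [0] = 0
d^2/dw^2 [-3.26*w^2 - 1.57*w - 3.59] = -6.52000000000000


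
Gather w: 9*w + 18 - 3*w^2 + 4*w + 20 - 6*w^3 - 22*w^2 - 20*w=-6*w^3 - 25*w^2 - 7*w + 38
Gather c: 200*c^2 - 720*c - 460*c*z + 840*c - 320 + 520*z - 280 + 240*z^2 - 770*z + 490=200*c^2 + c*(120 - 460*z) + 240*z^2 - 250*z - 110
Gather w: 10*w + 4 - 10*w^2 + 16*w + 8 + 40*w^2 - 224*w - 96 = 30*w^2 - 198*w - 84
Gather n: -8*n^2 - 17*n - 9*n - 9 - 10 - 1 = -8*n^2 - 26*n - 20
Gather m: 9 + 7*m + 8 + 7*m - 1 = 14*m + 16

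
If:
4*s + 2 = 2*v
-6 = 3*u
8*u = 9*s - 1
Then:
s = -5/3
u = -2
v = -7/3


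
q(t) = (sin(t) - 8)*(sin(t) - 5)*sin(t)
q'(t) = (sin(t) - 8)*(sin(t) - 5)*cos(t) + (sin(t) - 8)*sin(t)*cos(t) + (sin(t) - 5)*sin(t)*cos(t)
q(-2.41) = -32.82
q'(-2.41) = -43.69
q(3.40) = -11.09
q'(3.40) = -45.28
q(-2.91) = -9.88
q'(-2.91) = -44.89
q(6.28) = -0.13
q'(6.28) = 40.08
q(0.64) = 19.46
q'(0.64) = 20.49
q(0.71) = 20.83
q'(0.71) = 18.45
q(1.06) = 25.67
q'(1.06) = 9.58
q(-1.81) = -52.05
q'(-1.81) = -16.13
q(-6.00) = 10.18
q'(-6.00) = 31.66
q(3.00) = 5.39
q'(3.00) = -36.03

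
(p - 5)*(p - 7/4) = p^2 - 27*p/4 + 35/4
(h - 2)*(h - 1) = h^2 - 3*h + 2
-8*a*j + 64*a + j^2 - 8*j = (-8*a + j)*(j - 8)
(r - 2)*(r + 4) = r^2 + 2*r - 8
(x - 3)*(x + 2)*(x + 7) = x^3 + 6*x^2 - 13*x - 42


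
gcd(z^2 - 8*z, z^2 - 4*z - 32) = z - 8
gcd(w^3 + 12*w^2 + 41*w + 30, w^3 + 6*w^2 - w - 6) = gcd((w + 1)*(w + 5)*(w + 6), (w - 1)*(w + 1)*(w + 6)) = w^2 + 7*w + 6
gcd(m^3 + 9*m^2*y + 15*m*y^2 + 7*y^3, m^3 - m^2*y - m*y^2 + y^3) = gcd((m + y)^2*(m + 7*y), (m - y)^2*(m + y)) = m + y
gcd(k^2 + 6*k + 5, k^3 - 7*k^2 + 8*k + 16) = k + 1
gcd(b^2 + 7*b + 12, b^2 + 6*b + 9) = b + 3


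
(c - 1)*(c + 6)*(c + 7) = c^3 + 12*c^2 + 29*c - 42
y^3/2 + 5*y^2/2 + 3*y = y*(y/2 + 1)*(y + 3)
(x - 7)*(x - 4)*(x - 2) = x^3 - 13*x^2 + 50*x - 56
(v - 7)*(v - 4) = v^2 - 11*v + 28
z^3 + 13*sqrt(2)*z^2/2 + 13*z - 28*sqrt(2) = (z - sqrt(2))*(z + 7*sqrt(2)/2)*(z + 4*sqrt(2))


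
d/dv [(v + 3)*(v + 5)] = 2*v + 8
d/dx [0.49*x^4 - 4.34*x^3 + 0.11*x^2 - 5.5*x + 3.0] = 1.96*x^3 - 13.02*x^2 + 0.22*x - 5.5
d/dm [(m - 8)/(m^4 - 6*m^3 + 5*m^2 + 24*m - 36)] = (-3*m^3 + 35*m^2 - 44*m - 52)/(m^7 - 9*m^6 + 19*m^5 + 45*m^4 - 200*m^3 + 72*m^2 + 432*m - 432)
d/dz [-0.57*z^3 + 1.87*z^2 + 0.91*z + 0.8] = -1.71*z^2 + 3.74*z + 0.91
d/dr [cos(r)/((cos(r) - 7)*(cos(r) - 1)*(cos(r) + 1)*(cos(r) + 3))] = (3*cos(r)^4 - 8*cos(r)^3 - 22*cos(r)^2 - 21)/((cos(r) - 7)^2*(cos(r) + 3)^2*sin(r)^3)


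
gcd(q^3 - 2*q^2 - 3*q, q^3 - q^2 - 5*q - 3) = q^2 - 2*q - 3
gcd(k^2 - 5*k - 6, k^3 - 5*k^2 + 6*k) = 1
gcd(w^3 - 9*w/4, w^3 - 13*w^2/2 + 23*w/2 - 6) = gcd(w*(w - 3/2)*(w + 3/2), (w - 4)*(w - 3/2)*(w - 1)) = w - 3/2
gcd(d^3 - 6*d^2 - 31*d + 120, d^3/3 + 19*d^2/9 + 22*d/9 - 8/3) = 1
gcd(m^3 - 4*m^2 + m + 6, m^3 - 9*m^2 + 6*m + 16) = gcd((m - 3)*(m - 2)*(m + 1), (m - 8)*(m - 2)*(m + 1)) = m^2 - m - 2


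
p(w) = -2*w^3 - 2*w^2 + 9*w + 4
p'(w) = -6*w^2 - 4*w + 9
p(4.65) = -198.48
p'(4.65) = -139.34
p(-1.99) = -6.07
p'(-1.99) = -6.80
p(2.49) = -16.87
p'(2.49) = -38.16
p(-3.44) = 30.79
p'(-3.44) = -48.24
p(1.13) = 8.73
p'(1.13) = -3.18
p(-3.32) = 25.26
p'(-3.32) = -43.85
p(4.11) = -131.65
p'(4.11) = -108.79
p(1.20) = 8.46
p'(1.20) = -4.44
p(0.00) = 4.00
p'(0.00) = 9.00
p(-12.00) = 3064.00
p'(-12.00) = -807.00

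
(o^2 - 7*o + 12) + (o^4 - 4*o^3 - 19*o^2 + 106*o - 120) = o^4 - 4*o^3 - 18*o^2 + 99*o - 108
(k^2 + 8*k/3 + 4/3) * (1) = k^2 + 8*k/3 + 4/3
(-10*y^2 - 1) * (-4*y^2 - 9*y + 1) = 40*y^4 + 90*y^3 - 6*y^2 + 9*y - 1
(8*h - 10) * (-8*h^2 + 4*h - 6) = -64*h^3 + 112*h^2 - 88*h + 60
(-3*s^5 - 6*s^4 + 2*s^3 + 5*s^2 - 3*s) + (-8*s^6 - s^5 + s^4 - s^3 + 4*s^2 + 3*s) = -8*s^6 - 4*s^5 - 5*s^4 + s^3 + 9*s^2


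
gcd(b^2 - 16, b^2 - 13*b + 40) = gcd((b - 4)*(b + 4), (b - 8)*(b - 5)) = 1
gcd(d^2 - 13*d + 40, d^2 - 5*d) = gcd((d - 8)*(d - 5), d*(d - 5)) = d - 5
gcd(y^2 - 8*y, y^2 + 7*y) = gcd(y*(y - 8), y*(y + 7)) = y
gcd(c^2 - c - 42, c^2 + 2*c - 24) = c + 6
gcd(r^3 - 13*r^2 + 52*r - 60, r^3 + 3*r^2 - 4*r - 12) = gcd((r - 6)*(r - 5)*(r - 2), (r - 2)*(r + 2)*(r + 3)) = r - 2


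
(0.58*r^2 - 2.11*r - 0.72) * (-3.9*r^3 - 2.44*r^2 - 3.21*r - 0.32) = -2.262*r^5 + 6.8138*r^4 + 6.0946*r^3 + 8.3443*r^2 + 2.9864*r + 0.2304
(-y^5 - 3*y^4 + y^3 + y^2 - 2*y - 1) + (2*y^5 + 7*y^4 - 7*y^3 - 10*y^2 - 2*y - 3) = y^5 + 4*y^4 - 6*y^3 - 9*y^2 - 4*y - 4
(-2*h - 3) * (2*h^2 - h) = -4*h^3 - 4*h^2 + 3*h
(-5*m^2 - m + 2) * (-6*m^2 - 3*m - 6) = 30*m^4 + 21*m^3 + 21*m^2 - 12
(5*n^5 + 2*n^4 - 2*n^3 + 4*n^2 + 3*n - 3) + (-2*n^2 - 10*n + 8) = 5*n^5 + 2*n^4 - 2*n^3 + 2*n^2 - 7*n + 5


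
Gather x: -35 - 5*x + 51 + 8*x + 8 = 3*x + 24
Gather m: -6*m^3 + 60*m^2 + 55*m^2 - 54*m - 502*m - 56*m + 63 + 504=-6*m^3 + 115*m^2 - 612*m + 567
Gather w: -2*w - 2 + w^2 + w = w^2 - w - 2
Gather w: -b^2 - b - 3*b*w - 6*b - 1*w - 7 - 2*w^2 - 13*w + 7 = -b^2 - 7*b - 2*w^2 + w*(-3*b - 14)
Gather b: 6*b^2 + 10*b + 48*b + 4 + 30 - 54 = 6*b^2 + 58*b - 20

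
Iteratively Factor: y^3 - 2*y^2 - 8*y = (y + 2)*(y^2 - 4*y) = (y - 4)*(y + 2)*(y)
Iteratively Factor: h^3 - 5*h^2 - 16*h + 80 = (h - 5)*(h^2 - 16) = (h - 5)*(h + 4)*(h - 4)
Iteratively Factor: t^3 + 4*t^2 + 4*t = (t)*(t^2 + 4*t + 4) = t*(t + 2)*(t + 2)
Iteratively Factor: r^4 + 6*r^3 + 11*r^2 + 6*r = (r)*(r^3 + 6*r^2 + 11*r + 6) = r*(r + 2)*(r^2 + 4*r + 3) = r*(r + 1)*(r + 2)*(r + 3)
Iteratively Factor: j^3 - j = (j)*(j^2 - 1) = j*(j - 1)*(j + 1)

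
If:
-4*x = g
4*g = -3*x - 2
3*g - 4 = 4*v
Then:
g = -8/13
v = -19/13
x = 2/13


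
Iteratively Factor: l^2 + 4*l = (l)*(l + 4)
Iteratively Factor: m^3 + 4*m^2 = (m + 4)*(m^2) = m*(m + 4)*(m)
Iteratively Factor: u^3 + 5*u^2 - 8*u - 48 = (u - 3)*(u^2 + 8*u + 16) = (u - 3)*(u + 4)*(u + 4)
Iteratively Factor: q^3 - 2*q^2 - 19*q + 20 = (q - 5)*(q^2 + 3*q - 4) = (q - 5)*(q + 4)*(q - 1)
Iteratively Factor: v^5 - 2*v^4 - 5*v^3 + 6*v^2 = (v + 2)*(v^4 - 4*v^3 + 3*v^2) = v*(v + 2)*(v^3 - 4*v^2 + 3*v) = v*(v - 1)*(v + 2)*(v^2 - 3*v) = v^2*(v - 1)*(v + 2)*(v - 3)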